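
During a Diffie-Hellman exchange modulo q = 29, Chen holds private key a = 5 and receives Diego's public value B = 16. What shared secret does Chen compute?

Shared key K = 16^5 mod 29.
16^1 ≡ 16 (mod 29)
16^2 = (16^1)^2 ≡ 16^2 = 256 ≡ 24 (mod 29)
16^4 = (16^2)^2 ≡ 24^2 = 576 ≡ 25 (mod 29)
16^5 = 16^4 · 16^1 ≡ 25 · 16 ≡ 23 (mod 29).

23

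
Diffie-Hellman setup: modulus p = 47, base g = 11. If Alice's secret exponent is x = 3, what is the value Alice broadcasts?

Public value = 11^3 mod 47.
11^1 ≡ 11 (mod 47)
11^2 = (11^1)^2 ≡ 11^2 = 121 ≡ 27 (mod 47)
11^3 = 11^2 · 11^1 ≡ 27 · 11 ≡ 15 (mod 47).

15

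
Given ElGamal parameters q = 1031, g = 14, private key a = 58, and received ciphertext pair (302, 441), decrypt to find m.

Shared mask s = c₁^a mod q = 302^58 mod 1031.
302^1 ≡ 302 (mod 1031)
302^2 = (302^1)^2 ≡ 302^2 = 91204 ≡ 476 (mod 1031)
302^4 = (302^2)^2 ≡ 476^2 = 226576 ≡ 787 (mod 1031)
302^8 = (302^4)^2 ≡ 787^2 = 619369 ≡ 769 (mod 1031)
302^16 = (302^8)^2 ≡ 769^2 = 591361 ≡ 598 (mod 1031)
302^32 = (302^16)^2 ≡ 598^2 = 357604 ≡ 878 (mod 1031)
302^58 = 302^32 · 302^16 · 302^8 · 302^2 ≡ 878 · 598 · 769 · 476 ≡ 25 (mod 1031).
So s = 25; s⁻¹ ≡ 165 (mod 1031).
m = c₂ · s⁻¹ mod 1031 = 441 · 165 mod 1031 = 595.

595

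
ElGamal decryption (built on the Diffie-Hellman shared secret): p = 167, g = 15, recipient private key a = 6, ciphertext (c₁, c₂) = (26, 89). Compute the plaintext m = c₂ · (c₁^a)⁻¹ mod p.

84

Shared mask s = c₁^a mod p = 26^6 mod 167.
26^1 ≡ 26 (mod 167)
26^2 = (26^1)^2 ≡ 26^2 = 676 ≡ 8 (mod 167)
26^4 = (26^2)^2 ≡ 8^2 = 64 ≡ 64 (mod 167)
26^6 = 26^4 · 26^2 ≡ 64 · 8 ≡ 11 (mod 167).
So s = 11; s⁻¹ ≡ 76 (mod 167).
m = c₂ · s⁻¹ mod 167 = 89 · 76 mod 167 = 84.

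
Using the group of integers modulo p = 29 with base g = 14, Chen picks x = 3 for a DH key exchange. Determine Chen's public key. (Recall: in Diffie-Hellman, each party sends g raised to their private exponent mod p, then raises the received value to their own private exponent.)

18

Public value = 14^3 mod 29.
14^1 ≡ 14 (mod 29)
14^2 = (14^1)^2 ≡ 14^2 = 196 ≡ 22 (mod 29)
14^3 = 14^2 · 14^1 ≡ 22 · 14 ≡ 18 (mod 29).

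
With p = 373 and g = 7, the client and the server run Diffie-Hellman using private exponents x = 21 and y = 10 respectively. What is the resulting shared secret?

The client sends A = g^x mod p = 7^21 mod 373.
7^1 ≡ 7 (mod 373)
7^2 = (7^1)^2 ≡ 7^2 = 49 ≡ 49 (mod 373)
7^4 = (7^2)^2 ≡ 49^2 = 2401 ≡ 163 (mod 373)
7^8 = (7^4)^2 ≡ 163^2 = 26569 ≡ 86 (mod 373)
7^16 = (7^8)^2 ≡ 86^2 = 7396 ≡ 309 (mod 373)
7^21 = 7^16 · 7^4 · 7^1 ≡ 309 · 163 · 7 ≡ 84 (mod 373).
So A = 84. The server then computes K = A^y mod p = 84^10 mod 373.
84^1 ≡ 84 (mod 373)
84^2 = (84^1)^2 ≡ 84^2 = 7056 ≡ 342 (mod 373)
84^4 = (84^2)^2 ≡ 342^2 = 116964 ≡ 215 (mod 373)
84^8 = (84^4)^2 ≡ 215^2 = 46225 ≡ 346 (mod 373)
84^10 = 84^8 · 84^2 ≡ 346 · 342 ≡ 91 (mod 373).

91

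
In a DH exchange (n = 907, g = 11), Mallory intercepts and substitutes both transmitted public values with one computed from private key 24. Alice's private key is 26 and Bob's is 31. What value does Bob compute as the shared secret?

Bob receives Mallory's public value M = 11^24 mod 907 instead of the honest one.
11^1 ≡ 11 (mod 907)
11^2 = (11^1)^2 ≡ 11^2 = 121 ≡ 121 (mod 907)
11^4 = (11^2)^2 ≡ 121^2 = 14641 ≡ 129 (mod 907)
11^8 = (11^4)^2 ≡ 129^2 = 16641 ≡ 315 (mod 907)
11^16 = (11^8)^2 ≡ 315^2 = 99225 ≡ 362 (mod 907)
11^24 = 11^16 · 11^8 ≡ 362 · 315 ≡ 655 (mod 907).
So M = 655. Bob computes K = M^31 mod 907.
655^1 ≡ 655 (mod 907)
655^2 = (655^1)^2 ≡ 655^2 = 429025 ≡ 14 (mod 907)
655^4 = (655^2)^2 ≡ 14^2 = 196 ≡ 196 (mod 907)
655^8 = (655^4)^2 ≡ 196^2 = 38416 ≡ 322 (mod 907)
655^16 = (655^8)^2 ≡ 322^2 = 103684 ≡ 286 (mod 907)
655^31 = 655^16 · 655^8 · 655^4 · 655^2 · 655^1 ≡ 286 · 322 · 196 · 14 · 655 ≡ 640 (mod 907).

640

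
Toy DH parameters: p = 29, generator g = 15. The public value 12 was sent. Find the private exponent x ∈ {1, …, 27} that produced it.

Try successive powers of 15 modulo 29:
15^1 ≡ 15
15^2 ≡ 22
15^3 ≡ 11
15^4 ≡ 20
15^5 ≡ 10
15^6 ≡ 5
15^7 ≡ 17
15^8 ≡ 23
15^9 ≡ 26
15^10 ≡ 13
15^11 ≡ 21
15^12 ≡ 25
15^13 ≡ 27
15^14 ≡ 28
15^15 ≡ 14
15^16 ≡ 7
15^17 ≡ 18
15^18 ≡ 9
15^19 ≡ 19
15^20 ≡ 24
15^21 ≡ 12
Found: x = 21.

21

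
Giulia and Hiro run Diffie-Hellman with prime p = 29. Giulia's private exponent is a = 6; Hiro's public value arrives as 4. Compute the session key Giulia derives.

7

Shared key K = 4^6 mod 29.
4^1 ≡ 4 (mod 29)
4^2 = (4^1)^2 ≡ 4^2 = 16 ≡ 16 (mod 29)
4^4 = (4^2)^2 ≡ 16^2 = 256 ≡ 24 (mod 29)
4^6 = 4^4 · 4^2 ≡ 24 · 16 ≡ 7 (mod 29).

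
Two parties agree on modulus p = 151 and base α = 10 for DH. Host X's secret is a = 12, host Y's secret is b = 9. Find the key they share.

Host Y sends B = α^b mod p = 10^9 mod 151.
10^1 ≡ 10 (mod 151)
10^2 = (10^1)^2 ≡ 10^2 = 100 ≡ 100 (mod 151)
10^4 = (10^2)^2 ≡ 100^2 = 10000 ≡ 34 (mod 151)
10^8 = (10^4)^2 ≡ 34^2 = 1156 ≡ 99 (mod 151)
10^9 = 10^8 · 10^1 ≡ 99 · 10 ≡ 84 (mod 151).
So B = 84. Host X then computes K = B^a mod p = 84^12 mod 151.
84^1 ≡ 84 (mod 151)
84^2 = (84^1)^2 ≡ 84^2 = 7056 ≡ 110 (mod 151)
84^4 = (84^2)^2 ≡ 110^2 = 12100 ≡ 20 (mod 151)
84^8 = (84^4)^2 ≡ 20^2 = 400 ≡ 98 (mod 151)
84^12 = 84^8 · 84^4 ≡ 98 · 20 ≡ 148 (mod 151).

148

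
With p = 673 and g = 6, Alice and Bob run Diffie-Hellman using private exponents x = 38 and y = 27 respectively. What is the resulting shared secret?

621

Alice sends A = g^x mod p = 6^38 mod 673.
6^1 ≡ 6 (mod 673)
6^2 = (6^1)^2 ≡ 6^2 = 36 ≡ 36 (mod 673)
6^4 = (6^2)^2 ≡ 36^2 = 1296 ≡ 623 (mod 673)
6^8 = (6^4)^2 ≡ 623^2 = 388129 ≡ 481 (mod 673)
6^16 = (6^8)^2 ≡ 481^2 = 231361 ≡ 522 (mod 673)
6^32 = (6^16)^2 ≡ 522^2 = 272484 ≡ 592 (mod 673)
6^38 = 6^32 · 6^4 · 6^2 ≡ 592 · 623 · 36 ≡ 432 (mod 673).
So A = 432. Bob then computes K = A^y mod p = 432^27 mod 673.
432^1 ≡ 432 (mod 673)
432^2 = (432^1)^2 ≡ 432^2 = 186624 ≡ 203 (mod 673)
432^4 = (432^2)^2 ≡ 203^2 = 41209 ≡ 156 (mod 673)
432^8 = (432^4)^2 ≡ 156^2 = 24336 ≡ 108 (mod 673)
432^16 = (432^8)^2 ≡ 108^2 = 11664 ≡ 223 (mod 673)
432^27 = 432^16 · 432^8 · 432^2 · 432^1 ≡ 223 · 108 · 203 · 432 ≡ 621 (mod 673).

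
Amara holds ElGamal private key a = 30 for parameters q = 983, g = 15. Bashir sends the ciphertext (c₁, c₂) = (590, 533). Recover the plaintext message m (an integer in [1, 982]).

Shared mask s = c₁^a mod q = 590^30 mod 983.
590^1 ≡ 590 (mod 983)
590^2 = (590^1)^2 ≡ 590^2 = 348100 ≡ 118 (mod 983)
590^4 = (590^2)^2 ≡ 118^2 = 13924 ≡ 162 (mod 983)
590^8 = (590^4)^2 ≡ 162^2 = 26244 ≡ 686 (mod 983)
590^16 = (590^8)^2 ≡ 686^2 = 470596 ≡ 722 (mod 983)
590^30 = 590^16 · 590^8 · 590^4 · 590^2 ≡ 722 · 686 · 162 · 118 ≡ 469 (mod 983).
So s = 469; s⁻¹ ≡ 415 (mod 983).
m = c₂ · s⁻¹ mod 983 = 533 · 415 mod 983 = 20.

20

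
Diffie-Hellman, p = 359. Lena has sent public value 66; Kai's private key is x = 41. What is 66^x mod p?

346

Shared key K = 66^41 mod 359.
66^1 ≡ 66 (mod 359)
66^2 = (66^1)^2 ≡ 66^2 = 4356 ≡ 48 (mod 359)
66^4 = (66^2)^2 ≡ 48^2 = 2304 ≡ 150 (mod 359)
66^8 = (66^4)^2 ≡ 150^2 = 22500 ≡ 242 (mod 359)
66^16 = (66^8)^2 ≡ 242^2 = 58564 ≡ 47 (mod 359)
66^32 = (66^16)^2 ≡ 47^2 = 2209 ≡ 55 (mod 359)
66^41 = 66^32 · 66^8 · 66^1 ≡ 55 · 242 · 66 ≡ 346 (mod 359).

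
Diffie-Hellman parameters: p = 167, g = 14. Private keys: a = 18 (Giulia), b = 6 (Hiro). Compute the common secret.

47

Hiro sends B = g^b mod p = 14^6 mod 167.
14^1 ≡ 14 (mod 167)
14^2 = (14^1)^2 ≡ 14^2 = 196 ≡ 29 (mod 167)
14^4 = (14^2)^2 ≡ 29^2 = 841 ≡ 6 (mod 167)
14^6 = 14^4 · 14^2 ≡ 6 · 29 ≡ 7 (mod 167).
So B = 7. Giulia then computes K = B^a mod p = 7^18 mod 167.
7^1 ≡ 7 (mod 167)
7^2 = (7^1)^2 ≡ 7^2 = 49 ≡ 49 (mod 167)
7^4 = (7^2)^2 ≡ 49^2 = 2401 ≡ 63 (mod 167)
7^8 = (7^4)^2 ≡ 63^2 = 3969 ≡ 128 (mod 167)
7^16 = (7^8)^2 ≡ 128^2 = 16384 ≡ 18 (mod 167)
7^18 = 7^16 · 7^2 ≡ 18 · 49 ≡ 47 (mod 167).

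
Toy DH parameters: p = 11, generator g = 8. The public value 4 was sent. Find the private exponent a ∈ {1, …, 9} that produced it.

4

Try successive powers of 8 modulo 11:
8^1 ≡ 8
8^2 ≡ 9
8^3 ≡ 6
8^4 ≡ 4
Found: a = 4.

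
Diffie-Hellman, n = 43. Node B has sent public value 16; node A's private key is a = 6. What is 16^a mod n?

35

Shared key K = 16^6 mod 43.
16^1 ≡ 16 (mod 43)
16^2 = (16^1)^2 ≡ 16^2 = 256 ≡ 41 (mod 43)
16^4 = (16^2)^2 ≡ 41^2 = 1681 ≡ 4 (mod 43)
16^6 = 16^4 · 16^2 ≡ 4 · 41 ≡ 35 (mod 43).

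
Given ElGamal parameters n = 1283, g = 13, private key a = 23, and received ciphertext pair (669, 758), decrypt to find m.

861

Shared mask s = c₁^a mod n = 669^23 mod 1283.
669^1 ≡ 669 (mod 1283)
669^2 = (669^1)^2 ≡ 669^2 = 447561 ≡ 1077 (mod 1283)
669^4 = (669^2)^2 ≡ 1077^2 = 1159929 ≡ 97 (mod 1283)
669^8 = (669^4)^2 ≡ 97^2 = 9409 ≡ 428 (mod 1283)
669^16 = (669^8)^2 ≡ 428^2 = 183184 ≡ 998 (mod 1283)
669^23 = 669^16 · 669^4 · 669^2 · 669^1 ≡ 998 · 97 · 1077 · 669 ≡ 813 (mod 1283).
So s = 813; s⁻¹ ≡ 101 (mod 1283).
m = c₂ · s⁻¹ mod 1283 = 758 · 101 mod 1283 = 861.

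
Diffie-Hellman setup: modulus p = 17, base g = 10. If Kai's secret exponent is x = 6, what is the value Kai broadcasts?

Public value = 10^6 mod 17.
10^1 ≡ 10 (mod 17)
10^2 = (10^1)^2 ≡ 10^2 = 100 ≡ 15 (mod 17)
10^4 = (10^2)^2 ≡ 15^2 = 225 ≡ 4 (mod 17)
10^6 = 10^4 · 10^2 ≡ 4 · 15 ≡ 9 (mod 17).

9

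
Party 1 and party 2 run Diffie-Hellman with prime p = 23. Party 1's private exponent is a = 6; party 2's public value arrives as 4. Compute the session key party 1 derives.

2

Shared key K = 4^6 mod 23.
4^1 ≡ 4 (mod 23)
4^2 = (4^1)^2 ≡ 4^2 = 16 ≡ 16 (mod 23)
4^4 = (4^2)^2 ≡ 16^2 = 256 ≡ 3 (mod 23)
4^6 = 4^4 · 4^2 ≡ 3 · 16 ≡ 2 (mod 23).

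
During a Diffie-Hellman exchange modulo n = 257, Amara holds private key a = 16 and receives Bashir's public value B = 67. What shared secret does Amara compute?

Shared key K = 67^16 mod 257.
67^1 ≡ 67 (mod 257)
67^2 = (67^1)^2 ≡ 67^2 = 4489 ≡ 120 (mod 257)
67^4 = (67^2)^2 ≡ 120^2 = 14400 ≡ 8 (mod 257)
67^8 = (67^4)^2 ≡ 8^2 = 64 ≡ 64 (mod 257)
67^16 = (67^8)^2 ≡ 64^2 = 4096 ≡ 241 (mod 257)

241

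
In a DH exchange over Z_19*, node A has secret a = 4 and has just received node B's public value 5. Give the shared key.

17

Shared key K = 5^4 mod 19.
5^1 ≡ 5 (mod 19)
5^2 = (5^1)^2 ≡ 5^2 = 25 ≡ 6 (mod 19)
5^4 = (5^2)^2 ≡ 6^2 = 36 ≡ 17 (mod 19)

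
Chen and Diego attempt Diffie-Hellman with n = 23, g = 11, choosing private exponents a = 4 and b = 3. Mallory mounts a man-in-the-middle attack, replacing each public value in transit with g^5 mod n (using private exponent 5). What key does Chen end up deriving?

Chen receives Mallory's public value M = 11^5 mod 23 instead of the honest one.
11^1 ≡ 11 (mod 23)
11^2 = (11^1)^2 ≡ 11^2 = 121 ≡ 6 (mod 23)
11^4 = (11^2)^2 ≡ 6^2 = 36 ≡ 13 (mod 23)
11^5 = 11^4 · 11^1 ≡ 13 · 11 ≡ 5 (mod 23).
So M = 5. Chen computes K = M^4 mod 23.
5^1 ≡ 5 (mod 23)
5^2 = (5^1)^2 ≡ 5^2 = 25 ≡ 2 (mod 23)
5^4 = (5^2)^2 ≡ 2^2 = 4 ≡ 4 (mod 23)

4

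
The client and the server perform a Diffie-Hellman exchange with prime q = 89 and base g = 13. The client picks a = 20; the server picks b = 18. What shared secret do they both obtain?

The client sends A = g^a mod q = 13^20 mod 89.
13^1 ≡ 13 (mod 89)
13^2 = (13^1)^2 ≡ 13^2 = 169 ≡ 80 (mod 89)
13^4 = (13^2)^2 ≡ 80^2 = 6400 ≡ 81 (mod 89)
13^8 = (13^4)^2 ≡ 81^2 = 6561 ≡ 64 (mod 89)
13^16 = (13^8)^2 ≡ 64^2 = 4096 ≡ 2 (mod 89)
13^20 = 13^16 · 13^4 ≡ 2 · 81 ≡ 73 (mod 89).
So A = 73. The server then computes K = A^b mod q = 73^18 mod 89.
73^1 ≡ 73 (mod 89)
73^2 = (73^1)^2 ≡ 73^2 = 5329 ≡ 78 (mod 89)
73^4 = (73^2)^2 ≡ 78^2 = 6084 ≡ 32 (mod 89)
73^8 = (73^4)^2 ≡ 32^2 = 1024 ≡ 45 (mod 89)
73^16 = (73^8)^2 ≡ 45^2 = 2025 ≡ 67 (mod 89)
73^18 = 73^16 · 73^2 ≡ 67 · 78 ≡ 64 (mod 89).

64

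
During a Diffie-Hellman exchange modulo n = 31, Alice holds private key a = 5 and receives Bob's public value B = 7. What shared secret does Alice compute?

Shared key K = 7^5 mod 31.
7^1 ≡ 7 (mod 31)
7^2 = (7^1)^2 ≡ 7^2 = 49 ≡ 18 (mod 31)
7^4 = (7^2)^2 ≡ 18^2 = 324 ≡ 14 (mod 31)
7^5 = 7^4 · 7^1 ≡ 14 · 7 ≡ 5 (mod 31).

5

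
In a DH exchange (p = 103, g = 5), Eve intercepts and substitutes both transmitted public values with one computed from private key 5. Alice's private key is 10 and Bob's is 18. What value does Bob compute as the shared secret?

100

Bob receives Eve's public value M = 5^5 mod 103 instead of the honest one.
5^1 ≡ 5 (mod 103)
5^2 = (5^1)^2 ≡ 5^2 = 25 ≡ 25 (mod 103)
5^4 = (5^2)^2 ≡ 25^2 = 625 ≡ 7 (mod 103)
5^5 = 5^4 · 5^1 ≡ 7 · 5 ≡ 35 (mod 103).
So M = 35. Bob computes K = M^18 mod 103.
35^1 ≡ 35 (mod 103)
35^2 = (35^1)^2 ≡ 35^2 = 1225 ≡ 92 (mod 103)
35^4 = (35^2)^2 ≡ 92^2 = 8464 ≡ 18 (mod 103)
35^8 = (35^4)^2 ≡ 18^2 = 324 ≡ 15 (mod 103)
35^16 = (35^8)^2 ≡ 15^2 = 225 ≡ 19 (mod 103)
35^18 = 35^16 · 35^2 ≡ 19 · 92 ≡ 100 (mod 103).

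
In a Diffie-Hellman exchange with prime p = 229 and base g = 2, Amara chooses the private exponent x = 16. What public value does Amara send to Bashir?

Public value = 2^16 (mod 229).
2^1 ≡ 2 (mod 229)
2^2 = (2^1)^2 ≡ 2^2 = 4 ≡ 4 (mod 229)
2^4 = (2^2)^2 ≡ 4^2 = 16 ≡ 16 (mod 229)
2^8 = (2^4)^2 ≡ 16^2 = 256 ≡ 27 (mod 229)
2^16 = (2^8)^2 ≡ 27^2 = 729 ≡ 42 (mod 229)

42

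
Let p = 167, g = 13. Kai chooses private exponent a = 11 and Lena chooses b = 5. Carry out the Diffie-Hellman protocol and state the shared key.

102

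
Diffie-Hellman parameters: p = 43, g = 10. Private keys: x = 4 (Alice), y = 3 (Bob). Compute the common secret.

Alice sends A = g^x mod p = 10^4 mod 43.
10^1 ≡ 10 (mod 43)
10^2 = (10^1)^2 ≡ 10^2 = 100 ≡ 14 (mod 43)
10^4 = (10^2)^2 ≡ 14^2 = 196 ≡ 24 (mod 43)
So A = 24. Bob then computes K = A^y mod p = 24^3 mod 43.
24^1 ≡ 24 (mod 43)
24^2 = (24^1)^2 ≡ 24^2 = 576 ≡ 17 (mod 43)
24^3 = 24^2 · 24^1 ≡ 17 · 24 ≡ 21 (mod 43).

21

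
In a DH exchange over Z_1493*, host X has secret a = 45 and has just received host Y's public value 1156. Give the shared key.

Shared key K = 1156^45 mod 1493.
1156^1 ≡ 1156 (mod 1493)
1156^2 = (1156^1)^2 ≡ 1156^2 = 1336336 ≡ 101 (mod 1493)
1156^4 = (1156^2)^2 ≡ 101^2 = 10201 ≡ 1243 (mod 1493)
1156^8 = (1156^4)^2 ≡ 1243^2 = 1545049 ≡ 1287 (mod 1493)
1156^16 = (1156^8)^2 ≡ 1287^2 = 1656369 ≡ 632 (mod 1493)
1156^32 = (1156^16)^2 ≡ 632^2 = 399424 ≡ 793 (mod 1493)
1156^45 = 1156^32 · 1156^8 · 1156^4 · 1156^1 ≡ 793 · 1287 · 1243 · 1156 ≡ 1442 (mod 1493).

1442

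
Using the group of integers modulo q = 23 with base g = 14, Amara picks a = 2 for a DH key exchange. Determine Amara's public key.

Public value = 14^2 mod 23.
14^1 ≡ 14 (mod 23)
14^2 = (14^1)^2 ≡ 14^2 = 196 ≡ 12 (mod 23)

12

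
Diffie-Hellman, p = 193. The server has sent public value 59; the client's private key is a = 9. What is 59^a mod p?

Shared key K = 59^9 mod 193.
59^1 ≡ 59 (mod 193)
59^2 = (59^1)^2 ≡ 59^2 = 3481 ≡ 7 (mod 193)
59^4 = (59^2)^2 ≡ 7^2 = 49 ≡ 49 (mod 193)
59^8 = (59^4)^2 ≡ 49^2 = 2401 ≡ 85 (mod 193)
59^9 = 59^8 · 59^1 ≡ 85 · 59 ≡ 190 (mod 193).

190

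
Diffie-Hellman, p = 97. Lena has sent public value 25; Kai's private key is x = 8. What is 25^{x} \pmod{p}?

Shared key K = 25^8 mod 97.
25^1 ≡ 25 (mod 97)
25^2 = (25^1)^2 ≡ 25^2 = 625 ≡ 43 (mod 97)
25^4 = (25^2)^2 ≡ 43^2 = 1849 ≡ 6 (mod 97)
25^8 = (25^4)^2 ≡ 6^2 = 36 ≡ 36 (mod 97)

36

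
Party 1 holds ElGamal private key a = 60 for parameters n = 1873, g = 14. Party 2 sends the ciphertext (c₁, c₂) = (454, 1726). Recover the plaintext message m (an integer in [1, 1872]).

175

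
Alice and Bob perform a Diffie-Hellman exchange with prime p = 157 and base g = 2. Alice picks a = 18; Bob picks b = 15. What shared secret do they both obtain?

82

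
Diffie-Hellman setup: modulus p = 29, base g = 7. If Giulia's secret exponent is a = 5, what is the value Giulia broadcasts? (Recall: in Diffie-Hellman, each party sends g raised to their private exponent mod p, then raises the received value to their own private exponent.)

16

Public value = 7^{5} \pmod{29}.
7^1 ≡ 7 (mod 29)
7^2 = (7^1)^2 ≡ 7^2 = 49 ≡ 20 (mod 29)
7^4 = (7^2)^2 ≡ 20^2 = 400 ≡ 23 (mod 29)
7^5 = 7^4 · 7^1 ≡ 23 · 7 ≡ 16 (mod 29).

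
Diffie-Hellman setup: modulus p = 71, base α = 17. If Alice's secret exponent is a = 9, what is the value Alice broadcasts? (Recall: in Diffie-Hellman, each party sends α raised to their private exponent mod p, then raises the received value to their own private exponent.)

Public value = 17^9 (mod 71).
17^1 ≡ 17 (mod 71)
17^2 = (17^1)^2 ≡ 17^2 = 289 ≡ 5 (mod 71)
17^4 = (17^2)^2 ≡ 5^2 = 25 ≡ 25 (mod 71)
17^8 = (17^4)^2 ≡ 25^2 = 625 ≡ 57 (mod 71)
17^9 = 17^8 · 17^1 ≡ 57 · 17 ≡ 46 (mod 71).

46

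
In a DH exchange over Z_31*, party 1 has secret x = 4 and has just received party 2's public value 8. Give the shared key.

Shared key K = 8^4 mod 31.
8^1 ≡ 8 (mod 31)
8^2 = (8^1)^2 ≡ 8^2 = 64 ≡ 2 (mod 31)
8^4 = (8^2)^2 ≡ 2^2 = 4 ≡ 4 (mod 31)

4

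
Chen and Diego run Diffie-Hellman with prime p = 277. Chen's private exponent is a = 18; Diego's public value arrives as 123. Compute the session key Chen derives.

Shared key K = 123^18 mod 277.
123^1 ≡ 123 (mod 277)
123^2 = (123^1)^2 ≡ 123^2 = 15129 ≡ 171 (mod 277)
123^4 = (123^2)^2 ≡ 171^2 = 29241 ≡ 156 (mod 277)
123^8 = (123^4)^2 ≡ 156^2 = 24336 ≡ 237 (mod 277)
123^16 = (123^8)^2 ≡ 237^2 = 56169 ≡ 215 (mod 277)
123^18 = 123^16 · 123^2 ≡ 215 · 171 ≡ 201 (mod 277).

201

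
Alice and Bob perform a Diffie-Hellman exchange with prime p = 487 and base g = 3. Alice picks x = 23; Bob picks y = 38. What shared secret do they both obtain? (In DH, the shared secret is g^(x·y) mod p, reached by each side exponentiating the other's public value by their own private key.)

Alice sends A = g^x mod p = 3^23 mod 487.
3^1 ≡ 3 (mod 487)
3^2 = (3^1)^2 ≡ 3^2 = 9 ≡ 9 (mod 487)
3^4 = (3^2)^2 ≡ 9^2 = 81 ≡ 81 (mod 487)
3^8 = (3^4)^2 ≡ 81^2 = 6561 ≡ 230 (mod 487)
3^16 = (3^8)^2 ≡ 230^2 = 52900 ≡ 304 (mod 487)
3^23 = 3^16 · 3^4 · 3^2 · 3^1 ≡ 304 · 81 · 9 · 3 ≡ 93 (mod 487).
So A = 93. Bob then computes K = A^y mod p = 93^38 mod 487.
93^1 ≡ 93 (mod 487)
93^2 = (93^1)^2 ≡ 93^2 = 8649 ≡ 370 (mod 487)
93^4 = (93^2)^2 ≡ 370^2 = 136900 ≡ 53 (mod 487)
93^8 = (93^4)^2 ≡ 53^2 = 2809 ≡ 374 (mod 487)
93^16 = (93^8)^2 ≡ 374^2 = 139876 ≡ 107 (mod 487)
93^32 = (93^16)^2 ≡ 107^2 = 11449 ≡ 248 (mod 487)
93^38 = 93^32 · 93^4 · 93^2 ≡ 248 · 53 · 370 ≡ 98 (mod 487).

98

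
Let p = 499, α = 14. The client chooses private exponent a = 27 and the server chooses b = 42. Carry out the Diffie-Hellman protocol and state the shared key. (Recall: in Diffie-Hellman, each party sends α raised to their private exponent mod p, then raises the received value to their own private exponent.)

The client sends A = α^a mod p = 14^27 mod 499.
14^1 ≡ 14 (mod 499)
14^2 = (14^1)^2 ≡ 14^2 = 196 ≡ 196 (mod 499)
14^4 = (14^2)^2 ≡ 196^2 = 38416 ≡ 492 (mod 499)
14^8 = (14^4)^2 ≡ 492^2 = 242064 ≡ 49 (mod 499)
14^16 = (14^8)^2 ≡ 49^2 = 2401 ≡ 405 (mod 499)
14^27 = 14^16 · 14^8 · 14^2 · 14^1 ≡ 405 · 49 · 196 · 14 ≡ 307 (mod 499).
So A = 307. The server then computes K = A^b mod p = 307^42 mod 499.
307^1 ≡ 307 (mod 499)
307^2 = (307^1)^2 ≡ 307^2 = 94249 ≡ 437 (mod 499)
307^4 = (307^2)^2 ≡ 437^2 = 190969 ≡ 351 (mod 499)
307^8 = (307^4)^2 ≡ 351^2 = 123201 ≡ 447 (mod 499)
307^16 = (307^8)^2 ≡ 447^2 = 199809 ≡ 209 (mod 499)
307^32 = (307^16)^2 ≡ 209^2 = 43681 ≡ 268 (mod 499)
307^42 = 307^32 · 307^8 · 307^2 ≡ 268 · 447 · 437 ≡ 263 (mod 499).

263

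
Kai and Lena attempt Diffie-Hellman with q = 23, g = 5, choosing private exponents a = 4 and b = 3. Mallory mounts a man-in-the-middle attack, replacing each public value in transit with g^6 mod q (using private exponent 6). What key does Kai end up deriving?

2

Kai receives Mallory's public value M = 5^6 mod 23 instead of the honest one.
5^1 ≡ 5 (mod 23)
5^2 = (5^1)^2 ≡ 5^2 = 25 ≡ 2 (mod 23)
5^4 = (5^2)^2 ≡ 2^2 = 4 ≡ 4 (mod 23)
5^6 = 5^4 · 5^2 ≡ 4 · 2 ≡ 8 (mod 23).
So M = 8. Kai computes K = M^4 mod 23.
8^1 ≡ 8 (mod 23)
8^2 = (8^1)^2 ≡ 8^2 = 64 ≡ 18 (mod 23)
8^4 = (8^2)^2 ≡ 18^2 = 324 ≡ 2 (mod 23)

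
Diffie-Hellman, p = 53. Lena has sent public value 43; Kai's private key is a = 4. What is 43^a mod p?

Shared key K = 43^4 mod 53.
43^1 ≡ 43 (mod 53)
43^2 = (43^1)^2 ≡ 43^2 = 1849 ≡ 47 (mod 53)
43^4 = (43^2)^2 ≡ 47^2 = 2209 ≡ 36 (mod 53)

36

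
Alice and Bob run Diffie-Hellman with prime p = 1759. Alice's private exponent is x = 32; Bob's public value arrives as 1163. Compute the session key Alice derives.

359

Shared key K = 1163^32 mod 1759.
1163^1 ≡ 1163 (mod 1759)
1163^2 = (1163^1)^2 ≡ 1163^2 = 1352569 ≡ 1657 (mod 1759)
1163^4 = (1163^2)^2 ≡ 1657^2 = 2745649 ≡ 1609 (mod 1759)
1163^8 = (1163^4)^2 ≡ 1609^2 = 2588881 ≡ 1392 (mod 1759)
1163^16 = (1163^8)^2 ≡ 1392^2 = 1937664 ≡ 1005 (mod 1759)
1163^32 = (1163^16)^2 ≡ 1005^2 = 1010025 ≡ 359 (mod 1759)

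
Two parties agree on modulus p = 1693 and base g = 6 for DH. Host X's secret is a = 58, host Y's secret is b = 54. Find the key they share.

1137

Host Y sends B = g^b mod p = 6^54 mod 1693.
6^1 ≡ 6 (mod 1693)
6^2 = (6^1)^2 ≡ 6^2 = 36 ≡ 36 (mod 1693)
6^4 = (6^2)^2 ≡ 36^2 = 1296 ≡ 1296 (mod 1693)
6^8 = (6^4)^2 ≡ 1296^2 = 1679616 ≡ 160 (mod 1693)
6^16 = (6^8)^2 ≡ 160^2 = 25600 ≡ 205 (mod 1693)
6^32 = (6^16)^2 ≡ 205^2 = 42025 ≡ 1393 (mod 1693)
6^54 = 6^32 · 6^16 · 6^4 · 6^2 ≡ 1393 · 205 · 1296 · 36 ≡ 1497 (mod 1693).
So B = 1497. Host X then computes K = B^a mod p = 1497^58 mod 1693.
1497^1 ≡ 1497 (mod 1693)
1497^2 = (1497^1)^2 ≡ 1497^2 = 2241009 ≡ 1170 (mod 1693)
1497^4 = (1497^2)^2 ≡ 1170^2 = 1368900 ≡ 956 (mod 1693)
1497^8 = (1497^4)^2 ≡ 956^2 = 913936 ≡ 1409 (mod 1693)
1497^16 = (1497^8)^2 ≡ 1409^2 = 1985281 ≡ 1085 (mod 1693)
1497^32 = (1497^16)^2 ≡ 1085^2 = 1177225 ≡ 590 (mod 1693)
1497^58 = 1497^32 · 1497^16 · 1497^8 · 1497^2 ≡ 590 · 1085 · 1409 · 1170 ≡ 1137 (mod 1693).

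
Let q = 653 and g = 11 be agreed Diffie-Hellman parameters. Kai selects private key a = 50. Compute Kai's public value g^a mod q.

Public value = 11^50 mod 653.
11^1 ≡ 11 (mod 653)
11^2 = (11^1)^2 ≡ 11^2 = 121 ≡ 121 (mod 653)
11^4 = (11^2)^2 ≡ 121^2 = 14641 ≡ 275 (mod 653)
11^8 = (11^4)^2 ≡ 275^2 = 75625 ≡ 530 (mod 653)
11^16 = (11^8)^2 ≡ 530^2 = 280900 ≡ 110 (mod 653)
11^32 = (11^16)^2 ≡ 110^2 = 12100 ≡ 346 (mod 653)
11^50 = 11^32 · 11^16 · 11^2 ≡ 346 · 110 · 121 ≡ 304 (mod 653).

304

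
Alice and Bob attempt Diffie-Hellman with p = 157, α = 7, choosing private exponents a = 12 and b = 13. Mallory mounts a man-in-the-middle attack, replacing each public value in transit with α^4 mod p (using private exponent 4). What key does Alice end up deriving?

99

Alice receives Mallory's public value M = 7^4 mod 157 instead of the honest one.
7^1 ≡ 7 (mod 157)
7^2 = (7^1)^2 ≡ 7^2 = 49 ≡ 49 (mod 157)
7^4 = (7^2)^2 ≡ 49^2 = 2401 ≡ 46 (mod 157)
So M = 46. Alice computes K = M^12 mod 157.
46^1 ≡ 46 (mod 157)
46^2 = (46^1)^2 ≡ 46^2 = 2116 ≡ 75 (mod 157)
46^4 = (46^2)^2 ≡ 75^2 = 5625 ≡ 130 (mod 157)
46^8 = (46^4)^2 ≡ 130^2 = 16900 ≡ 101 (mod 157)
46^12 = 46^8 · 46^4 ≡ 101 · 130 ≡ 99 (mod 157).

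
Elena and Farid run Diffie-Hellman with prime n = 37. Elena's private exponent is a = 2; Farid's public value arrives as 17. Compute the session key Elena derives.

30

Shared key K = 17^2 mod 37.
17^1 ≡ 17 (mod 37)
17^2 = (17^1)^2 ≡ 17^2 = 289 ≡ 30 (mod 37)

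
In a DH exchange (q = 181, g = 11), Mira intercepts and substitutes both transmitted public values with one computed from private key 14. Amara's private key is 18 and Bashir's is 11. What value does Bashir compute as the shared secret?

75

Bashir receives Mira's public value M = 11^14 mod 181 instead of the honest one.
11^1 ≡ 11 (mod 181)
11^2 = (11^1)^2 ≡ 11^2 = 121 ≡ 121 (mod 181)
11^4 = (11^2)^2 ≡ 121^2 = 14641 ≡ 161 (mod 181)
11^8 = (11^4)^2 ≡ 161^2 = 25921 ≡ 38 (mod 181)
11^14 = 11^8 · 11^4 · 11^2 ≡ 38 · 161 · 121 ≡ 169 (mod 181).
So M = 169. Bashir computes K = M^11 mod 181.
169^1 ≡ 169 (mod 181)
169^2 = (169^1)^2 ≡ 169^2 = 28561 ≡ 144 (mod 181)
169^4 = (169^2)^2 ≡ 144^2 = 20736 ≡ 102 (mod 181)
169^8 = (169^4)^2 ≡ 102^2 = 10404 ≡ 87 (mod 181)
169^11 = 169^8 · 169^2 · 169^1 ≡ 87 · 144 · 169 ≡ 75 (mod 181).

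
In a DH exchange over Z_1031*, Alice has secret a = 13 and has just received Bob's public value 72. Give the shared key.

Shared key K = 72^13 mod 1031.
72^1 ≡ 72 (mod 1031)
72^2 = (72^1)^2 ≡ 72^2 = 5184 ≡ 29 (mod 1031)
72^4 = (72^2)^2 ≡ 29^2 = 841 ≡ 841 (mod 1031)
72^8 = (72^4)^2 ≡ 841^2 = 707281 ≡ 15 (mod 1031)
72^13 = 72^8 · 72^4 · 72^1 ≡ 15 · 841 · 72 ≡ 1000 (mod 1031).

1000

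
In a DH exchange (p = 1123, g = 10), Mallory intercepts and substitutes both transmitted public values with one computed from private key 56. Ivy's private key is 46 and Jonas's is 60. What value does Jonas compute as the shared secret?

Jonas receives Mallory's public value M = 10^56 mod 1123 instead of the honest one.
10^1 ≡ 10 (mod 1123)
10^2 = (10^1)^2 ≡ 10^2 = 100 ≡ 100 (mod 1123)
10^4 = (10^2)^2 ≡ 100^2 = 10000 ≡ 1016 (mod 1123)
10^8 = (10^4)^2 ≡ 1016^2 = 1032256 ≡ 219 (mod 1123)
10^16 = (10^8)^2 ≡ 219^2 = 47961 ≡ 795 (mod 1123)
10^32 = (10^16)^2 ≡ 795^2 = 632025 ≡ 899 (mod 1123)
10^56 = 10^32 · 10^16 · 10^8 ≡ 899 · 795 · 219 ≡ 24 (mod 1123).
So M = 24. Jonas computes K = M^60 mod 1123.
24^1 ≡ 24 (mod 1123)
24^2 = (24^1)^2 ≡ 24^2 = 576 ≡ 576 (mod 1123)
24^4 = (24^2)^2 ≡ 576^2 = 331776 ≡ 491 (mod 1123)
24^8 = (24^4)^2 ≡ 491^2 = 241081 ≡ 759 (mod 1123)
24^16 = (24^8)^2 ≡ 759^2 = 576081 ≡ 1105 (mod 1123)
24^32 = (24^16)^2 ≡ 1105^2 = 1221025 ≡ 324 (mod 1123)
24^60 = 24^32 · 24^16 · 24^8 · 24^4 ≡ 324 · 1105 · 759 · 491 ≡ 303 (mod 1123).

303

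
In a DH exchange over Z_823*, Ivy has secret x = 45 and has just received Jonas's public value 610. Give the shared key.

568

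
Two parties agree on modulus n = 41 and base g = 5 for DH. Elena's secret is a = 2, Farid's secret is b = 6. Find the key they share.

16

Elena sends A = g^a mod n = 5^2 mod 41.
5^1 ≡ 5 (mod 41)
5^2 = (5^1)^2 ≡ 5^2 = 25 ≡ 25 (mod 41)
So A = 25. Farid then computes K = A^b mod n = 25^6 mod 41.
25^1 ≡ 25 (mod 41)
25^2 = (25^1)^2 ≡ 25^2 = 625 ≡ 10 (mod 41)
25^4 = (25^2)^2 ≡ 10^2 = 100 ≡ 18 (mod 41)
25^6 = 25^4 · 25^2 ≡ 18 · 10 ≡ 16 (mod 41).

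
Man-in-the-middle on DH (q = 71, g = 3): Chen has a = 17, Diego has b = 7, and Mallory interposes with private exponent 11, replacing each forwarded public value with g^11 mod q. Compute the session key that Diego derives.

57

Diego receives Mallory's public value M = 3^11 mod 71 instead of the honest one.
3^1 ≡ 3 (mod 71)
3^2 = (3^1)^2 ≡ 3^2 = 9 ≡ 9 (mod 71)
3^4 = (3^2)^2 ≡ 9^2 = 81 ≡ 10 (mod 71)
3^8 = (3^4)^2 ≡ 10^2 = 100 ≡ 29 (mod 71)
3^11 = 3^8 · 3^2 · 3^1 ≡ 29 · 9 · 3 ≡ 2 (mod 71).
So M = 2. Diego computes K = M^7 mod 71.
2^1 ≡ 2 (mod 71)
2^2 = (2^1)^2 ≡ 2^2 = 4 ≡ 4 (mod 71)
2^4 = (2^2)^2 ≡ 4^2 = 16 ≡ 16 (mod 71)
2^7 = 2^4 · 2^2 · 2^1 ≡ 16 · 4 · 2 ≡ 57 (mod 71).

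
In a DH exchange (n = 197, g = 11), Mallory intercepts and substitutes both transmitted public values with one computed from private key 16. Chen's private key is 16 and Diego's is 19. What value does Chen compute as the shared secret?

Chen receives Mallory's public value M = 11^16 mod 197 instead of the honest one.
11^1 ≡ 11 (mod 197)
11^2 = (11^1)^2 ≡ 11^2 = 121 ≡ 121 (mod 197)
11^4 = (11^2)^2 ≡ 121^2 = 14641 ≡ 63 (mod 197)
11^8 = (11^4)^2 ≡ 63^2 = 3969 ≡ 29 (mod 197)
11^16 = (11^8)^2 ≡ 29^2 = 841 ≡ 53 (mod 197)
So M = 53. Chen computes K = M^16 mod 197.
53^1 ≡ 53 (mod 197)
53^2 = (53^1)^2 ≡ 53^2 = 2809 ≡ 51 (mod 197)
53^4 = (53^2)^2 ≡ 51^2 = 2601 ≡ 40 (mod 197)
53^8 = (53^4)^2 ≡ 40^2 = 1600 ≡ 24 (mod 197)
53^16 = (53^8)^2 ≡ 24^2 = 576 ≡ 182 (mod 197)

182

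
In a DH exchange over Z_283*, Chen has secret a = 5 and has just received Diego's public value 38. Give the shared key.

Shared key K = 38^5 mod 283.
38^1 ≡ 38 (mod 283)
38^2 = (38^1)^2 ≡ 38^2 = 1444 ≡ 29 (mod 283)
38^4 = (38^2)^2 ≡ 29^2 = 841 ≡ 275 (mod 283)
38^5 = 38^4 · 38^1 ≡ 275 · 38 ≡ 262 (mod 283).

262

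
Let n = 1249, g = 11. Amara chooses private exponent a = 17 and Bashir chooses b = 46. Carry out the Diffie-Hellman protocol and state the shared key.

514

Amara sends A = g^a mod n = 11^17 mod 1249.
11^1 ≡ 11 (mod 1249)
11^2 = (11^1)^2 ≡ 11^2 = 121 ≡ 121 (mod 1249)
11^4 = (11^2)^2 ≡ 121^2 = 14641 ≡ 902 (mod 1249)
11^8 = (11^4)^2 ≡ 902^2 = 813604 ≡ 505 (mod 1249)
11^16 = (11^8)^2 ≡ 505^2 = 255025 ≡ 229 (mod 1249)
11^17 = 11^16 · 11^1 ≡ 229 · 11 ≡ 21 (mod 1249).
So A = 21. Bashir then computes K = A^b mod n = 21^46 mod 1249.
21^1 ≡ 21 (mod 1249)
21^2 = (21^1)^2 ≡ 21^2 = 441 ≡ 441 (mod 1249)
21^4 = (21^2)^2 ≡ 441^2 = 194481 ≡ 886 (mod 1249)
21^8 = (21^4)^2 ≡ 886^2 = 784996 ≡ 624 (mod 1249)
21^16 = (21^8)^2 ≡ 624^2 = 389376 ≡ 937 (mod 1249)
21^32 = (21^16)^2 ≡ 937^2 = 877969 ≡ 1171 (mod 1249)
21^46 = 21^32 · 21^8 · 21^4 · 21^2 ≡ 1171 · 624 · 886 · 441 ≡ 514 (mod 1249).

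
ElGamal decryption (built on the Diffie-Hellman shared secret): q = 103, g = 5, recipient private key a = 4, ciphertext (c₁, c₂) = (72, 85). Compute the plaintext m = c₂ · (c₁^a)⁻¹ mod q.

44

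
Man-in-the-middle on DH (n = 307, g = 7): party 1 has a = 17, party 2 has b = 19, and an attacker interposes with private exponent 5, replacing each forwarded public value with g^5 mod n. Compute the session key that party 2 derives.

11

Party 2 receives an attacker's public value M = 7^5 mod 307 instead of the honest one.
7^1 ≡ 7 (mod 307)
7^2 = (7^1)^2 ≡ 7^2 = 49 ≡ 49 (mod 307)
7^4 = (7^2)^2 ≡ 49^2 = 2401 ≡ 252 (mod 307)
7^5 = 7^4 · 7^1 ≡ 252 · 7 ≡ 229 (mod 307).
So M = 229. Party 2 computes K = M^19 mod 307.
229^1 ≡ 229 (mod 307)
229^2 = (229^1)^2 ≡ 229^2 = 52441 ≡ 251 (mod 307)
229^4 = (229^2)^2 ≡ 251^2 = 63001 ≡ 66 (mod 307)
229^8 = (229^4)^2 ≡ 66^2 = 4356 ≡ 58 (mod 307)
229^16 = (229^8)^2 ≡ 58^2 = 3364 ≡ 294 (mod 307)
229^19 = 229^16 · 229^2 · 229^1 ≡ 294 · 251 · 229 ≡ 11 (mod 307).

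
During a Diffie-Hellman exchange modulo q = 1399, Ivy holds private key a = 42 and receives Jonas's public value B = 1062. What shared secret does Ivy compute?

913

Shared key K = 1062^42 mod 1399.
1062^1 ≡ 1062 (mod 1399)
1062^2 = (1062^1)^2 ≡ 1062^2 = 1127844 ≡ 250 (mod 1399)
1062^4 = (1062^2)^2 ≡ 250^2 = 62500 ≡ 944 (mod 1399)
1062^8 = (1062^4)^2 ≡ 944^2 = 891136 ≡ 1372 (mod 1399)
1062^16 = (1062^8)^2 ≡ 1372^2 = 1882384 ≡ 729 (mod 1399)
1062^32 = (1062^16)^2 ≡ 729^2 = 531441 ≡ 1220 (mod 1399)
1062^42 = 1062^32 · 1062^8 · 1062^2 ≡ 1220 · 1372 · 250 ≡ 913 (mod 1399).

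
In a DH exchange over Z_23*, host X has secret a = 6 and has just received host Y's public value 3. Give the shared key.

Shared key K = 3^6 mod 23.
3^1 ≡ 3 (mod 23)
3^2 = (3^1)^2 ≡ 3^2 = 9 ≡ 9 (mod 23)
3^4 = (3^2)^2 ≡ 9^2 = 81 ≡ 12 (mod 23)
3^6 = 3^4 · 3^2 ≡ 12 · 9 ≡ 16 (mod 23).

16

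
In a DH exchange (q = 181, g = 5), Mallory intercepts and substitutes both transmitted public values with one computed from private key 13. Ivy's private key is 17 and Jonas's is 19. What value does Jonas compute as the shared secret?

Jonas receives Mallory's public value M = 5^13 mod 181 instead of the honest one.
5^1 ≡ 5 (mod 181)
5^2 = (5^1)^2 ≡ 5^2 = 25 ≡ 25 (mod 181)
5^4 = (5^2)^2 ≡ 25^2 = 625 ≡ 82 (mod 181)
5^8 = (5^4)^2 ≡ 82^2 = 6724 ≡ 27 (mod 181)
5^13 = 5^8 · 5^4 · 5^1 ≡ 27 · 82 · 5 ≡ 29 (mod 181).
So M = 29. Jonas computes K = M^19 mod 181.
29^1 ≡ 29 (mod 181)
29^2 = (29^1)^2 ≡ 29^2 = 841 ≡ 117 (mod 181)
29^4 = (29^2)^2 ≡ 117^2 = 13689 ≡ 114 (mod 181)
29^8 = (29^4)^2 ≡ 114^2 = 12996 ≡ 145 (mod 181)
29^16 = (29^8)^2 ≡ 145^2 = 21025 ≡ 29 (mod 181)
29^19 = 29^16 · 29^2 · 29^1 ≡ 29 · 117 · 29 ≡ 114 (mod 181).

114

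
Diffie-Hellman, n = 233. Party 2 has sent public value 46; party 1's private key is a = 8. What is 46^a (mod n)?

74

Shared key K = 46^8 mod 233.
46^1 ≡ 46 (mod 233)
46^2 = (46^1)^2 ≡ 46^2 = 2116 ≡ 19 (mod 233)
46^4 = (46^2)^2 ≡ 19^2 = 361 ≡ 128 (mod 233)
46^8 = (46^4)^2 ≡ 128^2 = 16384 ≡ 74 (mod 233)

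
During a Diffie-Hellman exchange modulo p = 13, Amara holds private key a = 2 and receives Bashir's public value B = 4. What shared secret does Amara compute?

Shared key K = 4^2 mod 13.
4^1 ≡ 4 (mod 13)
4^2 = (4^1)^2 ≡ 4^2 = 16 ≡ 3 (mod 13)

3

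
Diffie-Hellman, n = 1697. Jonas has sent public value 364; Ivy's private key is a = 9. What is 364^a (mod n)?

53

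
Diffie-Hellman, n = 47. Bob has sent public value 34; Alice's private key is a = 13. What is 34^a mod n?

24

Shared key K = 34^13 mod 47.
34^1 ≡ 34 (mod 47)
34^2 = (34^1)^2 ≡ 34^2 = 1156 ≡ 28 (mod 47)
34^4 = (34^2)^2 ≡ 28^2 = 784 ≡ 32 (mod 47)
34^8 = (34^4)^2 ≡ 32^2 = 1024 ≡ 37 (mod 47)
34^13 = 34^8 · 34^4 · 34^1 ≡ 37 · 32 · 34 ≡ 24 (mod 47).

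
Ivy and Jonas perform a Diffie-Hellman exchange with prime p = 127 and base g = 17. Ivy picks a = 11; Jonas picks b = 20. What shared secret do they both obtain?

Ivy sends A = g^a mod p = 17^11 mod 127.
17^1 ≡ 17 (mod 127)
17^2 = (17^1)^2 ≡ 17^2 = 289 ≡ 35 (mod 127)
17^4 = (17^2)^2 ≡ 35^2 = 1225 ≡ 82 (mod 127)
17^8 = (17^4)^2 ≡ 82^2 = 6724 ≡ 120 (mod 127)
17^11 = 17^8 · 17^2 · 17^1 ≡ 120 · 35 · 17 ≡ 26 (mod 127).
So A = 26. Jonas then computes K = A^b mod p = 26^20 mod 127.
26^1 ≡ 26 (mod 127)
26^2 = (26^1)^2 ≡ 26^2 = 676 ≡ 41 (mod 127)
26^4 = (26^2)^2 ≡ 41^2 = 1681 ≡ 30 (mod 127)
26^8 = (26^4)^2 ≡ 30^2 = 900 ≡ 11 (mod 127)
26^16 = (26^8)^2 ≡ 11^2 = 121 ≡ 121 (mod 127)
26^20 = 26^16 · 26^4 ≡ 121 · 30 ≡ 74 (mod 127).

74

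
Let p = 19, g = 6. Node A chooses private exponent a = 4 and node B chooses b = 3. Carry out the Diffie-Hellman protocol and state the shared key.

Node A sends A = g^a mod p = 6^4 mod 19.
6^1 ≡ 6 (mod 19)
6^2 = (6^1)^2 ≡ 6^2 = 36 ≡ 17 (mod 19)
6^4 = (6^2)^2 ≡ 17^2 = 289 ≡ 4 (mod 19)
So A = 4. Node B then computes K = A^b mod p = 4^3 mod 19.
4^1 ≡ 4 (mod 19)
4^2 = (4^1)^2 ≡ 4^2 = 16 ≡ 16 (mod 19)
4^3 = 4^2 · 4^1 ≡ 16 · 4 ≡ 7 (mod 19).

7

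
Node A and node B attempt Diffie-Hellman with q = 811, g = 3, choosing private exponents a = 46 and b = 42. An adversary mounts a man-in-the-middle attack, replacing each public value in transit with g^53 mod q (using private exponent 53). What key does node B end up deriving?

29

Node B receives an adversary's public value M = 3^53 mod 811 instead of the honest one.
3^1 ≡ 3 (mod 811)
3^2 = (3^1)^2 ≡ 3^2 = 9 ≡ 9 (mod 811)
3^4 = (3^2)^2 ≡ 9^2 = 81 ≡ 81 (mod 811)
3^8 = (3^4)^2 ≡ 81^2 = 6561 ≡ 73 (mod 811)
3^16 = (3^8)^2 ≡ 73^2 = 5329 ≡ 463 (mod 811)
3^32 = (3^16)^2 ≡ 463^2 = 214369 ≡ 265 (mod 811)
3^53 = 3^32 · 3^16 · 3^4 · 3^1 ≡ 265 · 463 · 81 · 3 ≡ 92 (mod 811).
So M = 92. Node B computes K = M^42 mod 811.
92^1 ≡ 92 (mod 811)
92^2 = (92^1)^2 ≡ 92^2 = 8464 ≡ 354 (mod 811)
92^4 = (92^2)^2 ≡ 354^2 = 125316 ≡ 422 (mod 811)
92^8 = (92^4)^2 ≡ 422^2 = 178084 ≡ 475 (mod 811)
92^16 = (92^8)^2 ≡ 475^2 = 225625 ≡ 167 (mod 811)
92^32 = (92^16)^2 ≡ 167^2 = 27889 ≡ 315 (mod 811)
92^42 = 92^32 · 92^8 · 92^2 ≡ 315 · 475 · 354 ≡ 29 (mod 811).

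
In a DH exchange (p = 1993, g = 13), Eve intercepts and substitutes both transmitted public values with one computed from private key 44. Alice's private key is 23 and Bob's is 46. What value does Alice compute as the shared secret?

Alice receives Eve's public value M = 13^44 mod 1993 instead of the honest one.
13^1 ≡ 13 (mod 1993)
13^2 = (13^1)^2 ≡ 13^2 = 169 ≡ 169 (mod 1993)
13^4 = (13^2)^2 ≡ 169^2 = 28561 ≡ 659 (mod 1993)
13^8 = (13^4)^2 ≡ 659^2 = 434281 ≡ 1800 (mod 1993)
13^16 = (13^8)^2 ≡ 1800^2 = 3240000 ≡ 1375 (mod 1993)
13^32 = (13^16)^2 ≡ 1375^2 = 1890625 ≡ 1261 (mod 1993)
13^44 = 13^32 · 13^8 · 13^4 ≡ 1261 · 1800 · 659 ≡ 1875 (mod 1993).
So M = 1875. Alice computes K = M^23 mod 1993.
1875^1 ≡ 1875 (mod 1993)
1875^2 = (1875^1)^2 ≡ 1875^2 = 3515625 ≡ 1966 (mod 1993)
1875^4 = (1875^2)^2 ≡ 1966^2 = 3865156 ≡ 729 (mod 1993)
1875^8 = (1875^4)^2 ≡ 729^2 = 531441 ≡ 1303 (mod 1993)
1875^16 = (1875^8)^2 ≡ 1303^2 = 1697809 ≡ 1766 (mod 1993)
1875^23 = 1875^16 · 1875^4 · 1875^2 · 1875^1 ≡ 1766 · 729 · 1966 · 1875 ≡ 1375 (mod 1993).

1375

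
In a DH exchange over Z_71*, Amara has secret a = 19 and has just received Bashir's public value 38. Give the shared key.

Shared key K = 38^19 mod 71.
38^1 ≡ 38 (mod 71)
38^2 = (38^1)^2 ≡ 38^2 = 1444 ≡ 24 (mod 71)
38^4 = (38^2)^2 ≡ 24^2 = 576 ≡ 8 (mod 71)
38^8 = (38^4)^2 ≡ 8^2 = 64 ≡ 64 (mod 71)
38^16 = (38^8)^2 ≡ 64^2 = 4096 ≡ 49 (mod 71)
38^19 = 38^16 · 38^2 · 38^1 ≡ 49 · 24 · 38 ≡ 29 (mod 71).

29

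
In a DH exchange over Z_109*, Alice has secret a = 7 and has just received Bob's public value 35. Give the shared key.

Shared key K = 35^7 mod 109.
35^1 ≡ 35 (mod 109)
35^2 = (35^1)^2 ≡ 35^2 = 1225 ≡ 26 (mod 109)
35^4 = (35^2)^2 ≡ 26^2 = 676 ≡ 22 (mod 109)
35^7 = 35^4 · 35^2 · 35^1 ≡ 22 · 26 · 35 ≡ 73 (mod 109).

73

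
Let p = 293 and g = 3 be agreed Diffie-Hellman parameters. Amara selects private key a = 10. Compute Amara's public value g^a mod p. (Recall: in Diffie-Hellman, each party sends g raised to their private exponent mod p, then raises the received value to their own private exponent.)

Public value = 3^10 mod 293.
3^1 ≡ 3 (mod 293)
3^2 = (3^1)^2 ≡ 3^2 = 9 ≡ 9 (mod 293)
3^4 = (3^2)^2 ≡ 9^2 = 81 ≡ 81 (mod 293)
3^8 = (3^4)^2 ≡ 81^2 = 6561 ≡ 115 (mod 293)
3^10 = 3^8 · 3^2 ≡ 115 · 9 ≡ 156 (mod 293).

156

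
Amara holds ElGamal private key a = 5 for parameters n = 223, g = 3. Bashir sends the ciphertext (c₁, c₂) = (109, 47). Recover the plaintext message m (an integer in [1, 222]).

Shared mask s = c₁^a mod n = 109^5 mod 223.
109^1 ≡ 109 (mod 223)
109^2 = (109^1)^2 ≡ 109^2 = 11881 ≡ 62 (mod 223)
109^4 = (109^2)^2 ≡ 62^2 = 3844 ≡ 53 (mod 223)
109^5 = 109^4 · 109^1 ≡ 53 · 109 ≡ 202 (mod 223).
So s = 202; s⁻¹ ≡ 138 (mod 223).
m = c₂ · s⁻¹ mod 223 = 47 · 138 mod 223 = 19.

19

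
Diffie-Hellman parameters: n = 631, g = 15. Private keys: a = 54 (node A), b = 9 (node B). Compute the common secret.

579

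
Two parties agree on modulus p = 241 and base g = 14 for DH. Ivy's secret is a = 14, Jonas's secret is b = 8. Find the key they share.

Ivy sends A = g^a mod p = 14^14 mod 241.
14^1 ≡ 14 (mod 241)
14^2 = (14^1)^2 ≡ 14^2 = 196 ≡ 196 (mod 241)
14^4 = (14^2)^2 ≡ 196^2 = 38416 ≡ 97 (mod 241)
14^8 = (14^4)^2 ≡ 97^2 = 9409 ≡ 10 (mod 241)
14^14 = 14^8 · 14^4 · 14^2 ≡ 10 · 97 · 196 ≡ 212 (mod 241).
So A = 212. Jonas then computes K = A^b mod p = 212^8 mod 241.
212^1 ≡ 212 (mod 241)
212^2 = (212^1)^2 ≡ 212^2 = 44944 ≡ 118 (mod 241)
212^4 = (212^2)^2 ≡ 118^2 = 13924 ≡ 187 (mod 241)
212^8 = (212^4)^2 ≡ 187^2 = 34969 ≡ 24 (mod 241)

24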